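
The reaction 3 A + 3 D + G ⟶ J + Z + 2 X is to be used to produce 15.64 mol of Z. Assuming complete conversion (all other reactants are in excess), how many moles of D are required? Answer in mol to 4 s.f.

n(Z) = 15.64 mol
n(D) = (3/1) × 15.64 = 46.92 mol

46.92 mol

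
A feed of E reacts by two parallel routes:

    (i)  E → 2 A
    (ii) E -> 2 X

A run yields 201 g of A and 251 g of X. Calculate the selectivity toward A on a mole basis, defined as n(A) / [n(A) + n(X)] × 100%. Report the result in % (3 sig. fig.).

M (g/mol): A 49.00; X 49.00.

44.5 %

n(A) = 201 / 49.00 = 4.102 mol
n(X) = 251 / 49.00 = 5.122 mol
selectivity = 4.102/(4.102+5.122) × 100 = 44.47 %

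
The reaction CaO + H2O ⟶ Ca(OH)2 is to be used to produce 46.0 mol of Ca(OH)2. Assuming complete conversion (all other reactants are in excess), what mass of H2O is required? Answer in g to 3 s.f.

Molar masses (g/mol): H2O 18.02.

829 g

n(Ca(OH)2) = 46.00 mol
n(H2O) = (1/1) × 46.00 = 46.00 mol
mass = 46.00 × 18.02 = 828.9 g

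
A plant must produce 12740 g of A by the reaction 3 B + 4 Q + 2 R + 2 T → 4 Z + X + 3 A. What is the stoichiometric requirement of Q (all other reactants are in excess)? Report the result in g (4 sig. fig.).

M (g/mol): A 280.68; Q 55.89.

3382 g

n(A) = 12740 / 280.68 = 45.39 mol
n(Q) = (4/3) × 45.39 = 60.52 mol
mass = 60.52 × 55.89 = 3382 g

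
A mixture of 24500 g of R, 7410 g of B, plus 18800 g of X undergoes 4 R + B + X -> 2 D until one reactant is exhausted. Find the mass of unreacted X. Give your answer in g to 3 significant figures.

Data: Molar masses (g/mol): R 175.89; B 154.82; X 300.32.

8340 g

n(R) = 24500 / 175.89 = 139.3 mol
n(B) = 7410 / 154.82 = 47.86 mol
n(X) = 18800 / 300.32 = 62.60 mol
n/ν for R = 139.3/4 = 34.83
n/ν for B = 47.86/1 = 47.86
n/ν for X = 62.60/1 = 62.60
Smallest n/ν is R → limiting reagent.
X consumed = (1/4) × 139.3 = 34.83 mol
X remaining = 62.60 − 34.83 = 27.77 mol
mass = 27.77 × 300.32 = 8340 g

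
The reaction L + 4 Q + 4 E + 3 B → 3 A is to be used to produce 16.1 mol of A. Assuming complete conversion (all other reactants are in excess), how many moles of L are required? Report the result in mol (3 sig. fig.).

5.37 mol

n(A) = 16.10 mol
n(L) = (1/3) × 16.10 = 5.367 mol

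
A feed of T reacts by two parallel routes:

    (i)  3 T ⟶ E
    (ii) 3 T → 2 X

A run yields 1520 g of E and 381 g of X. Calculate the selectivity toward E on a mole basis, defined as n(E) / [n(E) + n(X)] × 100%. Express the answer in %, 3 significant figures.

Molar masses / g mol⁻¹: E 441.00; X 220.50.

n(E) = 1520 / 441.00 = 3.447 mol
n(X) = 381 / 220.50 = 1.728 mol
selectivity = 3.447/(3.447+1.728) × 100 = 66.61 %

66.6 %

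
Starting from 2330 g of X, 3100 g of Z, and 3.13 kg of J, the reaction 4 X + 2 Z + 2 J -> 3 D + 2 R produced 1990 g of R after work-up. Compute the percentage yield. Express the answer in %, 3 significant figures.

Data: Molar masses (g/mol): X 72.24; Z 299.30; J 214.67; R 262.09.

n(X) = 2330 / 72.24 = 32.25 mol
n(Z) = 3100 / 299.30 = 10.36 mol
n(J) = 3.130×1000 / 214.67 = 14.58 mol
n/ν → X: 8.063, Z: 5.180, J: 7.290; Z is limiting.
theoretical n(R) = (2/2) × 10.36 = 10.36 mol → 2715 g
% yield = 1990 / 2715 × 100 = 73.30 %

73.3 %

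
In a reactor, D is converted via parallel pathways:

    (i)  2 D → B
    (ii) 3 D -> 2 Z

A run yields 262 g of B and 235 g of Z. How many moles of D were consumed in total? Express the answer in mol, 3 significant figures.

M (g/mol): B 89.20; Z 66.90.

n(B) = 262 / 89.20 = 2.937 mol
n(Z) = 235 / 66.90 = 3.513 mol
n(D) via (i) = (2/1)×2.937 = 5.874 mol
n(D) via (ii) = (3/2)×3.513 = 5.270 mol
total n(D) = 5.874 + 5.270 = 11.14 mol

11.1 mol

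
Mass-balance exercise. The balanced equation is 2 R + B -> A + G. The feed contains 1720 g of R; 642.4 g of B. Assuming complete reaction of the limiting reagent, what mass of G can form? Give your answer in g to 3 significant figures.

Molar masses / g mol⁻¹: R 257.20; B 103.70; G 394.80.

1320 g

n(R) = 1720 / 257.20 = 6.687 mol
n(B) = 642.4 / 103.70 = 6.195 mol
n/ν for R = 6.687/2 = 3.344
n/ν for B = 6.195/1 = 6.195
Smallest n/ν is R → limiting reagent.
n(G) = (1/2) × 6.687 = 3.344 mol
mass = 3.344 × 394.80 = 1320 g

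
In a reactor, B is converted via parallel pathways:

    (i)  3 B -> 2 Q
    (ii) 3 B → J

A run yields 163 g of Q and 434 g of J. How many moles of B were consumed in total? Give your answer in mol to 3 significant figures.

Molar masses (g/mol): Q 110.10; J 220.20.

n(Q) = 163 / 110.10 = 1.480 mol
n(J) = 434 / 220.20 = 1.971 mol
n(B) via (i) = (3/2)×1.480 = 2.220 mol
n(B) via (ii) = (3/1)×1.971 = 5.913 mol
total n(B) = 2.220 + 5.913 = 8.133 mol

8.13 mol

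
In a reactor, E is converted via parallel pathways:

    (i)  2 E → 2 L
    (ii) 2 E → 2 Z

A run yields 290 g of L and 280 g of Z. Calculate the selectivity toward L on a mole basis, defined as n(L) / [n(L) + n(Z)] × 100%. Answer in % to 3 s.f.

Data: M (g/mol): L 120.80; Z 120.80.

50.9 %

n(L) = 290 / 120.80 = 2.401 mol
n(Z) = 280 / 120.80 = 2.318 mol
selectivity = 2.401/(2.401+2.318) × 100 = 50.88 %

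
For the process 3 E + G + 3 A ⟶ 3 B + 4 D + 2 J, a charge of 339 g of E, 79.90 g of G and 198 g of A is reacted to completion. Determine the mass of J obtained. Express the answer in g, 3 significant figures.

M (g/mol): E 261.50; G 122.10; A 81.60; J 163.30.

141 g

n(E) = 339.0 / 261.50 = 1.296 mol
n(G) = 79.90 / 122.10 = 0.6544 mol
n(A) = 198.0 / 81.60 = 2.426 mol
n/ν for E = 1.296/3 = 0.4320
n/ν for G = 0.6544/1 = 0.6544
n/ν for A = 2.426/3 = 0.8087
Smallest n/ν is E → limiting reagent.
n(J) = (2/3) × 1.296 = 0.8640 mol
mass = 0.8640 × 163.30 = 141.1 g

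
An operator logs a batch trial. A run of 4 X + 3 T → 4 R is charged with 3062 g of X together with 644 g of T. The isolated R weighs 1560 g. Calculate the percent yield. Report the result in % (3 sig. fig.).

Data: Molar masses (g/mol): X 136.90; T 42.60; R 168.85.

45.8 %

n(X) = 3062 / 136.90 = 22.37 mol
n(T) = 644.0 / 42.60 = 15.12 mol
n/ν for X = 22.37/4 = 5.593
n/ν for T = 15.12/3 = 5.040
Smallest n/ν is T → limiting reagent.
theoretical n(R) = (4/3) × 15.12 = 20.16 mol → 3404 g
% yield = 1560 / 3404 × 100 = 45.83 %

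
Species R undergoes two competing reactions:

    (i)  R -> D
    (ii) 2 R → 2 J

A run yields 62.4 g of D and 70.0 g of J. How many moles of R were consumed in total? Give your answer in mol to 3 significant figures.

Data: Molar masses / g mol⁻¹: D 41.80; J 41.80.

n(D) = 62.4 / 41.80 = 1.493 mol
n(J) = 70.0 / 41.80 = 1.675 mol
n(R) via (i) = (1/1)×1.493 = 1.493 mol
n(R) via (ii) = (2/2)×1.675 = 1.675 mol
total n(R) = 1.493 + 1.675 = 3.168 mol

3.17 mol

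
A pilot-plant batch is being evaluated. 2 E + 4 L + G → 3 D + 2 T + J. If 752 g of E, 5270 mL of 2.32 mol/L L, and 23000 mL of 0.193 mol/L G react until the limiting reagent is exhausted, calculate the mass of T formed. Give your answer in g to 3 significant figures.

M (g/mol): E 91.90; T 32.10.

n(E) = 752.0 / 91.90 = 8.183 mol
n(L) = 2.32 × 5270/1000 = 12.23 mol
n(G) = 0.193 × 23000/1000 = 4.439 mol
n/ν for E = 8.183/2 = 4.092
n/ν for L = 12.23/4 = 3.058
n/ν for G = 4.439/1 = 4.439
Smallest n/ν is L → limiting reagent.
n(T) = (2/4) × 12.23 = 6.115 mol
mass = 6.115 × 32.10 = 196.3 g

196 g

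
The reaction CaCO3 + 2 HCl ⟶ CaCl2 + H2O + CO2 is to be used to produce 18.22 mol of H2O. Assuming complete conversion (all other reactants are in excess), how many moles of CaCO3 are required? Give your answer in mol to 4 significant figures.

n(H2O) = 18.22 mol
n(CaCO3) = (1/1) × 18.22 = 18.22 mol

18.22 mol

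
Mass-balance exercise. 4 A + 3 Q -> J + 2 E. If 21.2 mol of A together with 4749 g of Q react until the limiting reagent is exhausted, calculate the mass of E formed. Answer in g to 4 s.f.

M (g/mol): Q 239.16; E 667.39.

n(A) = 21.20 mol
n(Q) = 4749 / 239.16 = 19.86 mol
n/ν for A = 21.20/4 = 5.300
n/ν for Q = 19.86/3 = 6.620
Smallest n/ν is A → limiting reagent.
n(E) = (2/4) × 21.20 = 10.60 mol
mass = 10.60 × 667.39 = 7074 g

7074 g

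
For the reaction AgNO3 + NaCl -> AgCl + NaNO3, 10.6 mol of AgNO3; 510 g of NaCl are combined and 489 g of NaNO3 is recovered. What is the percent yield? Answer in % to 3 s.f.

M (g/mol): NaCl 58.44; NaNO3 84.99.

n(AgNO3) = 10.60 mol
n(NaCl) = 510.0 / 58.44 = 8.727 mol
n/ν → AgNO3: 10.60, NaCl: 8.727; NaCl is limiting.
theoretical n(NaNO3) = (1/1) × 8.727 = 8.727 mol → 741.7 g
% yield = 489 / 741.7 × 100 = 65.93 %

65.9 %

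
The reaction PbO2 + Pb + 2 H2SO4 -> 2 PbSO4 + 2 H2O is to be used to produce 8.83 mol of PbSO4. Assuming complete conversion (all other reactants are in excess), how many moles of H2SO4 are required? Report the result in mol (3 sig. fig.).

n(PbSO4) = 8.830 mol
n(H2SO4) = (2/2) × 8.830 = 8.830 mol

8.83 mol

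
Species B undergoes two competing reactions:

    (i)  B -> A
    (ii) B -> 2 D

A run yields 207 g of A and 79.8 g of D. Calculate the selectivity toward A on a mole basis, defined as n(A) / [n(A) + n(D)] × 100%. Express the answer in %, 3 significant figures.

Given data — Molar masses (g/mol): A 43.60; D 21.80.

n(A) = 207 / 43.60 = 4.748 mol
n(D) = 79.8 / 21.80 = 3.661 mol
selectivity = 4.748/(4.748+3.661) × 100 = 56.46 %

56.5 %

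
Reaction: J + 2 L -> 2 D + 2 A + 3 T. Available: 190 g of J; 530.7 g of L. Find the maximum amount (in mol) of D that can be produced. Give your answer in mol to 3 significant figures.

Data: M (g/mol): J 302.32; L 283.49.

n(J) = 190.0 / 302.32 = 0.6285 mol
n(L) = 530.7 / 283.49 = 1.872 mol
n/ν → J: 0.6285, L: 0.9360; J is limiting.
n(D) = (2/1) × 0.6285 = 1.257 mol

1.26 mol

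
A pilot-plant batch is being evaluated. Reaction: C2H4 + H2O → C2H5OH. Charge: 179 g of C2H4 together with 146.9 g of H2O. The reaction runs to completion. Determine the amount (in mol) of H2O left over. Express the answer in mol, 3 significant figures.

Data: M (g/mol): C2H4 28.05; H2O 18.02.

1.77 mol

n(C2H4) = 179.0 / 28.05 = 6.381 mol
n(H2O) = 146.9 / 18.02 = 8.152 mol
n/ν for C2H4 = 6.381/1 = 6.381
n/ν for H2O = 8.152/1 = 8.152
Smallest n/ν is C2H4 → limiting reagent.
H2O consumed = (1/1) × 6.381 = 6.381 mol
H2O remaining = 8.152 − 6.381 = 1.771 mol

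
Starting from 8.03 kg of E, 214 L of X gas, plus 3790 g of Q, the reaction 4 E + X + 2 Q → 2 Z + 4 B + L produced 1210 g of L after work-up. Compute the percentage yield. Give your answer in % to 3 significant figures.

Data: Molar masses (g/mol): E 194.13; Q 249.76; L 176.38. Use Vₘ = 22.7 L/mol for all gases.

n(E) = 8.030×1000 / 194.13 = 41.36 mol
n(X) = 214.0 / 22.7 = 9.427 mol
n(Q) = 3790 / 249.76 = 15.17 mol
n/ν for E = 41.36/4 = 10.34
n/ν for X = 9.427/1 = 9.427
n/ν for Q = 15.17/2 = 7.585
Smallest n/ν is Q → limiting reagent.
theoretical n(L) = (1/2) × 15.17 = 7.585 mol → 1338 g
% yield = 1210 / 1338 × 100 = 90.43 %

90.4 %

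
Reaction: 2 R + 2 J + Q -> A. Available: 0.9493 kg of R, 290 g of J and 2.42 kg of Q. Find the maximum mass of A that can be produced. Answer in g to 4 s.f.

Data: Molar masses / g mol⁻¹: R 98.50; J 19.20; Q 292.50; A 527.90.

2544 g

n(R) = 0.9493×1000 / 98.50 = 9.638 mol
n(J) = 290.0 / 19.20 = 15.10 mol
n(Q) = 2.420×1000 / 292.50 = 8.274 mol
n/ν → R: 4.819, J: 7.550, Q: 8.274; R is limiting.
n(A) = (1/2) × 9.638 = 4.819 mol
mass = 4.819 × 527.90 = 2544 g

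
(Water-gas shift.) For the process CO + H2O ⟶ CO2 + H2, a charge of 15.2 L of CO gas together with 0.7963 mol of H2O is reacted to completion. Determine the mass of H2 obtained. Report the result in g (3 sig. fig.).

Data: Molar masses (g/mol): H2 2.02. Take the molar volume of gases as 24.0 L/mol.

n(CO) = 15.20 / 24.0 = 0.6333 mol
n(H2O) = 0.7963 mol
n/ν for CO = 0.6333/1 = 0.6333
n/ν for H2O = 0.7963/1 = 0.7963
Smallest n/ν is CO → limiting reagent.
n(H2) = (1/1) × 0.6333 = 0.6333 mol
mass = 0.6333 × 2.02 = 1.279 g

1.28 g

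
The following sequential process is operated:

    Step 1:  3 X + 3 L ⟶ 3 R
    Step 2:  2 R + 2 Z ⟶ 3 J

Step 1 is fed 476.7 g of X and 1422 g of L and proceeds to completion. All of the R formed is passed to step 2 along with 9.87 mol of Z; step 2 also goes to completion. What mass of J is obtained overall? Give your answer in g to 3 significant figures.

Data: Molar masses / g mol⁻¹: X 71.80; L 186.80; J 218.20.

Step 1:
n(X) = 476.7 / 71.80 = 6.639 mol
n(L) = 1422 / 186.80 = 7.612 mol
n/ν → X: 2.213, L: 2.537; X is limiting.
n(R) produced = (3/3) × 6.639 = 6.639 mol
Step 2:
n(R) available = 6.639 mol
n(Z) = 9.870 mol
n/ν → R: 3.320, Z: 4.935; R is limiting.
n(J) = (3/2) × 6.639 = 9.959 mol
mass = 9.959 × 218.20 = 2173 g

2170 g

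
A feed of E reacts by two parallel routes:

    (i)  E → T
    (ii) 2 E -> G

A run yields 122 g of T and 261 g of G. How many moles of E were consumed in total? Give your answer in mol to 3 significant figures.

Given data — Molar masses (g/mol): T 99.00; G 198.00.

3.87 mol

n(T) = 122 / 99.00 = 1.232 mol
n(G) = 261 / 198.00 = 1.318 mol
n(E) via (i) = (1/1)×1.232 = 1.232 mol
n(E) via (ii) = (2/1)×1.318 = 2.636 mol
total n(E) = 1.232 + 2.636 = 3.868 mol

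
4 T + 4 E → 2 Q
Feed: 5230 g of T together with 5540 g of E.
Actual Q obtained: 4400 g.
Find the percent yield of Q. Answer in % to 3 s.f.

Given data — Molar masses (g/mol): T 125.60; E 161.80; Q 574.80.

n(T) = 5230 / 125.60 = 41.64 mol
n(E) = 5540 / 161.80 = 34.24 mol
n/ν for T = 41.64/4 = 10.41
n/ν for E = 34.24/4 = 8.560
Smallest n/ν is E → limiting reagent.
theoretical n(Q) = (2/4) × 34.24 = 17.12 mol → 9841 g
% yield = 4400 / 9841 × 100 = 44.71 %

44.7 %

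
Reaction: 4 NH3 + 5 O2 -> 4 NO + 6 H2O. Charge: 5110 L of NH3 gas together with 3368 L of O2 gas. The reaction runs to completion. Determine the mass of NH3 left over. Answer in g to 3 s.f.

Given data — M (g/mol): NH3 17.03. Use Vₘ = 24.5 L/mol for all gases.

1680 g

n(NH3) = 5110 / 24.5 = 208.6 mol
n(O2) = 3368 / 24.5 = 137.5 mol
n/ν for NH3 = 208.6/4 = 52.15
n/ν for O2 = 137.5/5 = 27.50
Smallest n/ν is O2 → limiting reagent.
NH3 consumed = (4/5) × 137.5 = 110.0 mol
NH3 remaining = 208.6 − 110.0 = 98.60 mol
mass = 98.60 × 17.03 = 1679 g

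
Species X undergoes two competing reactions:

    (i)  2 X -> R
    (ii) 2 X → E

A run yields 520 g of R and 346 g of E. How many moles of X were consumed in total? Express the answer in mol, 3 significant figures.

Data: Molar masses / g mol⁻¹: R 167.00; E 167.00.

n(R) = 520 / 167.00 = 3.114 mol
n(E) = 346 / 167.00 = 2.072 mol
n(X) via (i) = (2/1)×3.114 = 6.228 mol
n(X) via (ii) = (2/1)×2.072 = 4.144 mol
total n(X) = 6.228 + 4.144 = 10.37 mol

10.4 mol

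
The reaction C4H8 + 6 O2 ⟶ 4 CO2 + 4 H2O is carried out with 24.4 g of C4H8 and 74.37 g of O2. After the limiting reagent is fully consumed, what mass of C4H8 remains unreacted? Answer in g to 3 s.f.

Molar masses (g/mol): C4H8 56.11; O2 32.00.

n(C4H8) = 24.40 / 56.11 = 0.4349 mol
n(O2) = 74.37 / 32.00 = 2.324 mol
n/ν for C4H8 = 0.4349/1 = 0.4349
n/ν for O2 = 2.324/6 = 0.3873
Smallest n/ν is O2 → limiting reagent.
C4H8 consumed = (1/6) × 2.324 = 0.3873 mol
C4H8 remaining = 0.4349 − 0.3873 = 0.04760 mol
mass = 0.04760 × 56.11 = 2.671 g

2.67 g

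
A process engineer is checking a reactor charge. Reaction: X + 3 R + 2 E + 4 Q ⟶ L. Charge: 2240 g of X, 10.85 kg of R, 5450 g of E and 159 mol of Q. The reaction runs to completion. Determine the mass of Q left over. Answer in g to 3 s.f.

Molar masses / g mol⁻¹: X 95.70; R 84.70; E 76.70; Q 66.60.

4350 g

n(X) = 2240 / 95.70 = 23.41 mol
n(R) = 10.85×1000 / 84.70 = 128.1 mol
n(E) = 5450 / 76.70 = 71.06 mol
n(Q) = 159.0 mol
n/ν for X = 23.41/1 = 23.41
n/ν for R = 128.1/3 = 42.70
n/ν for E = 71.06/2 = 35.53
n/ν for Q = 159.0/4 = 39.75
Smallest n/ν is X → limiting reagent.
Q consumed = (4/1) × 23.41 = 93.64 mol
Q remaining = 159.0 − 93.64 = 65.36 mol
mass = 65.36 × 66.60 = 4353 g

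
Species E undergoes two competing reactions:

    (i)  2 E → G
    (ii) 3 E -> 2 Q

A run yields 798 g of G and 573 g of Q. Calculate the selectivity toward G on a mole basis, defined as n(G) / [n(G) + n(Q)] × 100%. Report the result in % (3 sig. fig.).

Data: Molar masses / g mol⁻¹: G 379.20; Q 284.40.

51.1 %

n(G) = 798 / 379.20 = 2.104 mol
n(Q) = 573 / 284.40 = 2.015 mol
selectivity = 2.104/(2.104+2.015) × 100 = 51.08 %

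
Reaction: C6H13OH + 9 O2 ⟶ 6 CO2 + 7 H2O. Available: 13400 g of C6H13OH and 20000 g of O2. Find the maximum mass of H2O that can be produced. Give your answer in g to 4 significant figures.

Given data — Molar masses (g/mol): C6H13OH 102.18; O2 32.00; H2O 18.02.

8760 g

n(C6H13OH) = 13400 / 102.18 = 131.1 mol
n(O2) = 20000 / 32.00 = 625.0 mol
n/ν for C6H13OH = 131.1/1 = 131.1
n/ν for O2 = 625.0/9 = 69.44
Smallest n/ν is O2 → limiting reagent.
n(H2O) = (7/9) × 625.0 = 486.1 mol
mass = 486.1 × 18.02 = 8760 g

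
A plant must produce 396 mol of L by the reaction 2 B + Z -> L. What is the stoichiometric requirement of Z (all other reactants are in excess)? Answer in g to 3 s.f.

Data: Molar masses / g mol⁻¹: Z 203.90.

80700 g

n(L) = 396.0 mol
n(Z) = (1/1) × 396.0 = 396.0 mol
mass = 396.0 × 203.90 = 80740 g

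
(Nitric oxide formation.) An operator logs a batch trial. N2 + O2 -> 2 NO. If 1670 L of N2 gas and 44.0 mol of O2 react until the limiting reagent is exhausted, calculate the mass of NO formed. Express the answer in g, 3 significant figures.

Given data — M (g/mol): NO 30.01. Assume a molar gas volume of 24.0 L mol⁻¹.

n(N2) = 1670 / 24.0 = 69.58 mol
n(O2) = 44.00 mol
n/ν for N2 = 69.58/1 = 69.58
n/ν for O2 = 44.00/1 = 44.00
Smallest n/ν is O2 → limiting reagent.
n(NO) = (2/1) × 44.00 = 88.00 mol
mass = 88.00 × 30.01 = 2641 g

2640 g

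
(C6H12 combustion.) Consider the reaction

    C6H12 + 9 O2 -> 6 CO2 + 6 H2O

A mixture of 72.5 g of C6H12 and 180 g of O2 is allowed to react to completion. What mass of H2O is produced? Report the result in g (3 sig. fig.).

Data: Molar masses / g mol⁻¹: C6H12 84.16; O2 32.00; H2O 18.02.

67.6 g

n(C6H12) = 72.50 / 84.16 = 0.8615 mol
n(O2) = 180.0 / 32.00 = 5.625 mol
n/ν → C6H12: 0.8615, O2: 0.6250; O2 is limiting.
n(H2O) = (6/9) × 5.625 = 3.750 mol
mass = 3.750 × 18.02 = 67.58 g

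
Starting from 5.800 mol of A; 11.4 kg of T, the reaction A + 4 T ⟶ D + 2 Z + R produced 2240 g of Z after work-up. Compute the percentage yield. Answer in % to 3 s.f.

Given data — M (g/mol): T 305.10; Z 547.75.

35.3 %

n(A) = 5.800 mol
n(T) = 11.40×1000 / 305.10 = 37.36 mol
n/ν for A = 5.800/1 = 5.800
n/ν for T = 37.36/4 = 9.340
Smallest n/ν is A → limiting reagent.
theoretical n(Z) = (2/1) × 5.800 = 11.60 mol → 6354 g
% yield = 2240 / 6354 × 100 = 35.25 %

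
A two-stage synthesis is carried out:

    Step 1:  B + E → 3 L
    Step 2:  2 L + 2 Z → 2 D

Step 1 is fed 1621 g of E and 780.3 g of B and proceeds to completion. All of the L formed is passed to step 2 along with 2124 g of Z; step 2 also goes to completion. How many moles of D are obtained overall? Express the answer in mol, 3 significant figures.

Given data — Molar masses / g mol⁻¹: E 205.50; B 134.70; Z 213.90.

9.93 mol

Step 1:
n(E) = 1621 / 205.50 = 7.888 mol
n(B) = 780.3 / 134.70 = 5.793 mol
n/ν for E = 7.888/1 = 7.888
n/ν for B = 5.793/1 = 5.793
Smallest n/ν is B → limiting reagent.
n(L) produced = (3/1) × 5.793 = 17.38 mol
Step 2:
n(L) available = 17.38 mol
n(Z) = 2124 / 213.90 = 9.930 mol
n/ν for L = 17.38/2 = 8.690
n/ν for Z = 9.930/2 = 4.965
Smallest n/ν is Z → limiting reagent.
n(D) = (2/2) × 9.930 = 9.930 mol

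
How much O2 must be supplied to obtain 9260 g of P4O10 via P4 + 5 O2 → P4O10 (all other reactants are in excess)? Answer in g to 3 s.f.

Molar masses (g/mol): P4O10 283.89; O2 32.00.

5220 g

n(P4O10) = 9260 / 283.89 = 32.62 mol
n(O2) = (5/1) × 32.62 = 163.1 mol
mass = 163.1 × 32.00 = 5219 g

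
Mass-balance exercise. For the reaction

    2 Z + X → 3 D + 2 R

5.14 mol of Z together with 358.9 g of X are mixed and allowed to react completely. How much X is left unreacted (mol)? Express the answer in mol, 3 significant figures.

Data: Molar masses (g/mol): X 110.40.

n(Z) = 5.140 mol
n(X) = 358.9 / 110.40 = 3.251 mol
n/ν for Z = 5.140/2 = 2.570
n/ν for X = 3.251/1 = 3.251
Smallest n/ν is Z → limiting reagent.
X consumed = (1/2) × 5.140 = 2.570 mol
X remaining = 3.251 − 2.570 = 0.6810 mol

0.681 mol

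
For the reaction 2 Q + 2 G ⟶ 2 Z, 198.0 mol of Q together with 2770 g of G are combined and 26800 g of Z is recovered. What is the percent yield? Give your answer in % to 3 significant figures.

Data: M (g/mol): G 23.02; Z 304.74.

n(Q) = 198.0 mol
n(G) = 2770 / 23.02 = 120.3 mol
n/ν → Q: 99.00, G: 60.15; G is limiting.
theoretical n(Z) = (2/2) × 120.3 = 120.3 mol → 36660 g
% yield = 26800 / 36660 × 100 = 73.10 %

73.1 %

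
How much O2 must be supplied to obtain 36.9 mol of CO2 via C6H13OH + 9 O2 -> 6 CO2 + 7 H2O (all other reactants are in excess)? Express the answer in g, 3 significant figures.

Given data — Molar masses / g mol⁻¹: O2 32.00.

n(CO2) = 36.90 mol
n(O2) = (9/6) × 36.90 = 55.35 mol
mass = 55.35 × 32.00 = 1771 g

1770 g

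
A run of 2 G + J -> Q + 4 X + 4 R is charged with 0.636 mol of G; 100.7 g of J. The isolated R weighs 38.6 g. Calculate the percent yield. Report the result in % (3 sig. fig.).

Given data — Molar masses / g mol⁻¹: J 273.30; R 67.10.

45.2 %

n(G) = 0.6360 mol
n(J) = 100.7 / 273.30 = 0.3685 mol
n/ν → G: 0.3180, J: 0.3685; G is limiting.
theoretical n(R) = (4/2) × 0.6360 = 1.272 mol → 85.35 g
% yield = 38.6 / 85.35 × 100 = 45.23 %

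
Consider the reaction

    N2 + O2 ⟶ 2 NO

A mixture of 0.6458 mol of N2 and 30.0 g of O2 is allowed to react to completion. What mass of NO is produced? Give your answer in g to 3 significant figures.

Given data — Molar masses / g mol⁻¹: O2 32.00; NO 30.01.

n(N2) = 0.6458 mol
n(O2) = 30.00 / 32.00 = 0.9375 mol
n/ν for N2 = 0.6458/1 = 0.6458
n/ν for O2 = 0.9375/1 = 0.9375
Smallest n/ν is N2 → limiting reagent.
n(NO) = (2/1) × 0.6458 = 1.292 mol
mass = 1.292 × 30.01 = 38.77 g

38.8 g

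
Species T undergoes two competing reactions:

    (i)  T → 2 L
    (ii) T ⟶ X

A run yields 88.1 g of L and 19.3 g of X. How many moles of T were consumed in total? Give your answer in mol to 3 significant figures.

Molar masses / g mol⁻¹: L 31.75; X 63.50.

1.69 mol

n(L) = 88.1 / 31.75 = 2.775 mol
n(X) = 19.3 / 63.50 = 0.3039 mol
n(T) via (i) = (1/2)×2.775 = 1.388 mol
n(T) via (ii) = (1/1)×0.3039 = 0.3039 mol
total n(T) = 1.388 + 0.3039 = 1.692 mol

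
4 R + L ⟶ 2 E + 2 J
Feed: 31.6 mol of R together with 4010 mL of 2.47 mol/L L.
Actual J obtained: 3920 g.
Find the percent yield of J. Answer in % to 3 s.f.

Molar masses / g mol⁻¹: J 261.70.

94.8 %

n(R) = 31.60 mol
n(L) = 2.47 × 4010/1000 = 9.905 mol
n/ν for R = 31.60/4 = 7.900
n/ν for L = 9.905/1 = 9.905
Smallest n/ν is R → limiting reagent.
theoretical n(J) = (2/4) × 31.60 = 15.80 mol → 4135 g
% yield = 3920 / 4135 × 100 = 94.80 %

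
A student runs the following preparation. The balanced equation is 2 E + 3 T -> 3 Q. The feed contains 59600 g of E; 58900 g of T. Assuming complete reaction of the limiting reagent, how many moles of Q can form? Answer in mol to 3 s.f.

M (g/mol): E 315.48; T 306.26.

n(E) = 59600 / 315.48 = 188.9 mol
n(T) = 58900 / 306.26 = 192.3 mol
n/ν for E = 188.9/2 = 94.45
n/ν for T = 192.3/3 = 64.10
Smallest n/ν is T → limiting reagent.
n(Q) = (3/3) × 192.3 = 192.3 mol

192 mol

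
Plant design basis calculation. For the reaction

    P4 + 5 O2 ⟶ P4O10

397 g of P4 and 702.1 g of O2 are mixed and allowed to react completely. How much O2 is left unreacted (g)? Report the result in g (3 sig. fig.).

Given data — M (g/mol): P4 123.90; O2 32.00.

n(P4) = 397.0 / 123.90 = 3.204 mol
n(O2) = 702.1 / 32.00 = 21.94 mol
n/ν for P4 = 3.204/1 = 3.204
n/ν for O2 = 21.94/5 = 4.388
Smallest n/ν is P4 → limiting reagent.
O2 consumed = (5/1) × 3.204 = 16.02 mol
O2 remaining = 21.94 − 16.02 = 5.920 mol
mass = 5.920 × 32.00 = 189.4 g

189 g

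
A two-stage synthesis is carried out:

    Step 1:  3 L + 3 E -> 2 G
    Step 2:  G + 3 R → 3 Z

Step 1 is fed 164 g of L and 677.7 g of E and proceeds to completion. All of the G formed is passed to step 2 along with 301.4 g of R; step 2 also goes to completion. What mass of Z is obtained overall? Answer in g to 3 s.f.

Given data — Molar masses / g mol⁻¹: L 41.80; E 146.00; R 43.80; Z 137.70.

948 g

Step 1:
n(L) = 164.0 / 41.80 = 3.923 mol
n(E) = 677.7 / 146.00 = 4.642 mol
n/ν for L = 3.923/3 = 1.308
n/ν for E = 4.642/3 = 1.547
Smallest n/ν is L → limiting reagent.
n(G) produced = (2/3) × 3.923 = 2.615 mol
Step 2:
n(G) available = 2.615 mol
n(R) = 301.4 / 43.80 = 6.881 mol
n/ν for G = 2.615/1 = 2.615
n/ν for R = 6.881/3 = 2.294
Smallest n/ν is R → limiting reagent.
n(Z) = (3/3) × 6.881 = 6.881 mol
mass = 6.881 × 137.70 = 947.5 g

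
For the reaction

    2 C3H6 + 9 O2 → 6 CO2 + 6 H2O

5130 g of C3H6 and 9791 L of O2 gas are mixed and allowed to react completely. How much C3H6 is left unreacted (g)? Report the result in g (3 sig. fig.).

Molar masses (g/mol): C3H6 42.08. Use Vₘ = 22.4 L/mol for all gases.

1040 g

n(C3H6) = 5130 / 42.08 = 121.9 mol
n(O2) = 9791 / 22.4 = 437.1 mol
n/ν → C3H6: 60.95, O2: 48.57; O2 is limiting.
C3H6 consumed = (2/9) × 437.1 = 97.13 mol
C3H6 remaining = 121.9 − 97.13 = 24.77 mol
mass = 24.77 × 42.08 = 1042 g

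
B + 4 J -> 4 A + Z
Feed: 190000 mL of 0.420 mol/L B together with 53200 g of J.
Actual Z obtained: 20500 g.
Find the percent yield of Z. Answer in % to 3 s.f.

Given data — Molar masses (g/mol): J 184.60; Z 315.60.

90.2 %

n(B) = 0.420 × 190000/1000 = 79.80 mol
n(J) = 53200 / 184.60 = 288.2 mol
n/ν for B = 79.80/1 = 79.80
n/ν for J = 288.2/4 = 72.05
Smallest n/ν is J → limiting reagent.
theoretical n(Z) = (1/4) × 288.2 = 72.05 mol → 22740 g
% yield = 20500 / 22740 × 100 = 90.15 %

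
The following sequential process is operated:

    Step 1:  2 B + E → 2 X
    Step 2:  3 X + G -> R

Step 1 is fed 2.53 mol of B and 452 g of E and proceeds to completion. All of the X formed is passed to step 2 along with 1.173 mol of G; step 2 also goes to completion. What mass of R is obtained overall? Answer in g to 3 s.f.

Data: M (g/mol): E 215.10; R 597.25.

504 g

Step 1:
n(B) = 2.530 mol
n(E) = 452.0 / 215.10 = 2.101 mol
n/ν → B: 1.265, E: 2.101; B is limiting.
n(X) produced = (2/2) × 2.530 = 2.530 mol
Step 2:
n(X) available = 2.530 mol
n(G) = 1.173 mol
n/ν → X: 0.8433, G: 1.173; X is limiting.
n(R) = (1/3) × 2.530 = 0.8433 mol
mass = 0.8433 × 597.25 = 503.7 g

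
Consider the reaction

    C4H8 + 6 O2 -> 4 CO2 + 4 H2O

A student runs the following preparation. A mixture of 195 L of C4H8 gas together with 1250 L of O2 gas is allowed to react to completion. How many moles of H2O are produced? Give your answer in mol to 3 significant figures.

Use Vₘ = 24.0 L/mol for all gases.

n(C4H8) = 195.0 / 24.0 = 8.125 mol
n(O2) = 1250 / 24.0 = 52.08 mol
n/ν → C4H8: 8.125, O2: 8.680; C4H8 is limiting.
n(H2O) = (4/1) × 8.125 = 32.50 mol

32.5 mol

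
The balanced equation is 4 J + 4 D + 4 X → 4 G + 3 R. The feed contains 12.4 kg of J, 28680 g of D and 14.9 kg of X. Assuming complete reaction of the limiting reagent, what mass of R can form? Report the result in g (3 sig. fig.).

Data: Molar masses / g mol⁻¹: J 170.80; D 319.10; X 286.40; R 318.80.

12400 g

n(J) = 12.40×1000 / 170.80 = 72.60 mol
n(D) = 28680 / 319.10 = 89.88 mol
n(X) = 14.90×1000 / 286.40 = 52.03 mol
n/ν for J = 72.60/4 = 18.15
n/ν for D = 89.88/4 = 22.47
n/ν for X = 52.03/4 = 13.01
Smallest n/ν is X → limiting reagent.
n(R) = (3/4) × 52.03 = 39.02 mol
mass = 39.02 × 318.80 = 12440 g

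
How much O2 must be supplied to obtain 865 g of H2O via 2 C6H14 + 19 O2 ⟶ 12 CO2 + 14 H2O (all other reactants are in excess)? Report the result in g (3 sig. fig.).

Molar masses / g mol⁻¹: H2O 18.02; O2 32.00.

2080 g

n(H2O) = 865 / 18.02 = 48.00 mol
n(O2) = (19/14) × 48.00 = 65.14 mol
mass = 65.14 × 32.00 = 2084 g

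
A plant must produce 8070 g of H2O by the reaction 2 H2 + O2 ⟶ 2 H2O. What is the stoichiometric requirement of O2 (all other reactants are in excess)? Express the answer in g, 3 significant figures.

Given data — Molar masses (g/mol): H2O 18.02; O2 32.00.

7170 g

n(H2O) = 8070 / 18.02 = 447.8 mol
n(O2) = (1/2) × 447.8 = 223.9 mol
mass = 223.9 × 32.00 = 7165 g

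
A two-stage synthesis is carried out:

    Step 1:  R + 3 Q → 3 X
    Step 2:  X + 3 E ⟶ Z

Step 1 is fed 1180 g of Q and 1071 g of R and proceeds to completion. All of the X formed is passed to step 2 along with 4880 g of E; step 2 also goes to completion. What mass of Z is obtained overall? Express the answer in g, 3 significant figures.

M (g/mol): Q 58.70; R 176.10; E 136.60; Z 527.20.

Step 1:
n(Q) = 1180 / 58.70 = 20.10 mol
n(R) = 1071 / 176.10 = 6.082 mol
n/ν for Q = 20.10/3 = 6.700
n/ν for R = 6.082/1 = 6.082
Smallest n/ν is R → limiting reagent.
n(X) produced = (3/1) × 6.082 = 18.25 mol
Step 2:
n(X) available = 18.25 mol
n(E) = 4880 / 136.60 = 35.72 mol
n/ν for X = 18.25/1 = 18.25
n/ν for E = 35.72/3 = 11.91
Smallest n/ν is E → limiting reagent.
n(Z) = (1/3) × 35.72 = 11.91 mol
mass = 11.91 × 527.20 = 6279 g

6280 g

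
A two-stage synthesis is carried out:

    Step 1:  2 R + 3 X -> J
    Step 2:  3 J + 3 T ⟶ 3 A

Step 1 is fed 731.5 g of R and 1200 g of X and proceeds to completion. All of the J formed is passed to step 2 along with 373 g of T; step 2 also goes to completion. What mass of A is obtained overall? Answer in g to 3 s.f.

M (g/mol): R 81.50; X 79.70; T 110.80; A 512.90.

Step 1:
n(R) = 731.5 / 81.50 = 8.975 mol
n(X) = 1200 / 79.70 = 15.06 mol
n/ν for R = 8.975/2 = 4.488
n/ν for X = 15.06/3 = 5.020
Smallest n/ν is R → limiting reagent.
n(J) produced = (1/2) × 8.975 = 4.488 mol
Step 2:
n(J) available = 4.488 mol
n(T) = 373.0 / 110.80 = 3.366 mol
n/ν for J = 4.488/3 = 1.496
n/ν for T = 3.366/3 = 1.122
Smallest n/ν is T → limiting reagent.
n(A) = (3/3) × 3.366 = 3.366 mol
mass = 3.366 × 512.90 = 1726 g

1730 g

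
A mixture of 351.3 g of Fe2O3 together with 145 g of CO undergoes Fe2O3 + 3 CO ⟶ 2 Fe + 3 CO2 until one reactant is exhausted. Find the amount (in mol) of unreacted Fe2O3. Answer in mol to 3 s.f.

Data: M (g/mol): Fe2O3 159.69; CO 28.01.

0.474 mol

n(Fe2O3) = 351.3 / 159.69 = 2.200 mol
n(CO) = 145.0 / 28.01 = 5.177 mol
n/ν → Fe2O3: 2.200, CO: 1.726; CO is limiting.
Fe2O3 consumed = (1/3) × 5.177 = 1.726 mol
Fe2O3 remaining = 2.200 − 1.726 = 0.4740 mol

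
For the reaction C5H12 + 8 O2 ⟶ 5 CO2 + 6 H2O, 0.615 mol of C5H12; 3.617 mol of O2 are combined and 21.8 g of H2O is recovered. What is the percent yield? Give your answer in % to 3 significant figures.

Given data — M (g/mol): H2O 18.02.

n(C5H12) = 0.6150 mol
n(O2) = 3.617 mol
n/ν → C5H12: 0.6150, O2: 0.4521; O2 is limiting.
theoretical n(H2O) = (6/8) × 3.617 = 2.713 mol → 48.89 g
% yield = 21.8 / 48.89 × 100 = 44.59 %

44.6 %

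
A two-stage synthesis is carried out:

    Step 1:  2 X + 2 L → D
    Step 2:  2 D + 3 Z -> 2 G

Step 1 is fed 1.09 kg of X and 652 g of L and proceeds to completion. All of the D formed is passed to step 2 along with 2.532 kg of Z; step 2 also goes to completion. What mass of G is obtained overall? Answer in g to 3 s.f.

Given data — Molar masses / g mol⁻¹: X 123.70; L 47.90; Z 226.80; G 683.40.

3010 g

Step 1:
n(X) = 1.090×1000 / 123.70 = 8.812 mol
n(L) = 652.0 / 47.90 = 13.61 mol
n/ν for X = 8.812/2 = 4.406
n/ν for L = 13.61/2 = 6.805
Smallest n/ν is X → limiting reagent.
n(D) produced = (1/2) × 8.812 = 4.406 mol
Step 2:
n(D) available = 4.406 mol
n(Z) = 2.532×1000 / 226.80 = 11.16 mol
n/ν for D = 4.406/2 = 2.203
n/ν for Z = 11.16/3 = 3.720
Smallest n/ν is D → limiting reagent.
n(G) = (2/2) × 4.406 = 4.406 mol
mass = 4.406 × 683.40 = 3011 g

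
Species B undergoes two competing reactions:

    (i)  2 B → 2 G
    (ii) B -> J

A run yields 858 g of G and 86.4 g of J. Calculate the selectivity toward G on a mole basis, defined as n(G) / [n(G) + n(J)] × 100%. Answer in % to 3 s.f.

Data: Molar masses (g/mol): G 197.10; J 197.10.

90.9 %

n(G) = 858 / 197.10 = 4.353 mol
n(J) = 86.4 / 197.10 = 0.4384 mol
selectivity = 4.353/(4.353+0.4384) × 100 = 90.85 %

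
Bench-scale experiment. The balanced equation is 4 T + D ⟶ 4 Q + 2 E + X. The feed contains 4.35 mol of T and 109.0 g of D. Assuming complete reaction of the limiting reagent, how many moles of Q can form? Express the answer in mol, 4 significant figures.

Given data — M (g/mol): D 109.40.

3.985 mol

n(T) = 4.350 mol
n(D) = 109.0 / 109.40 = 0.9963 mol
n/ν for T = 4.350/4 = 1.088
n/ν for D = 0.9963/1 = 0.9963
Smallest n/ν is D → limiting reagent.
n(Q) = (4/1) × 0.9963 = 3.985 mol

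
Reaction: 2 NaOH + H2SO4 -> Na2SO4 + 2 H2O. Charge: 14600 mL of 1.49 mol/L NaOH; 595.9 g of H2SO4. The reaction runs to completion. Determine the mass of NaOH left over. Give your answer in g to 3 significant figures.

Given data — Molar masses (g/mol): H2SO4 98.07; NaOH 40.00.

384 g

n(NaOH) = 1.49 × 14600/1000 = 21.75 mol
n(H2SO4) = 595.9 / 98.07 = 6.076 mol
n/ν for NaOH = 21.75/2 = 10.88
n/ν for H2SO4 = 6.076/1 = 6.076
Smallest n/ν is H2SO4 → limiting reagent.
NaOH consumed = (2/1) × 6.076 = 12.15 mol
NaOH remaining = 21.75 − 12.15 = 9.600 mol
mass = 9.600 × 40.00 = 384.0 g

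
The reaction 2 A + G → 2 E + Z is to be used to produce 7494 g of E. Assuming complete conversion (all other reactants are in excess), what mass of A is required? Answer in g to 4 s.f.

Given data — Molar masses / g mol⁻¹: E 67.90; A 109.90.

12130 g

n(E) = 7494 / 67.90 = 110.4 mol
n(A) = (2/2) × 110.4 = 110.4 mol
mass = 110.4 × 109.90 = 12130 g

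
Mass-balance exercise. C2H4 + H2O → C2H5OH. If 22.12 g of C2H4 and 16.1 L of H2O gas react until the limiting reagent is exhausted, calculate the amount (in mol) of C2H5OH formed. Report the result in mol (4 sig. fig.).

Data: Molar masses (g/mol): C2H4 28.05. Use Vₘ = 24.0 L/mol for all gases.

n(C2H4) = 22.12 / 28.05 = 0.7886 mol
n(H2O) = 16.10 / 24.0 = 0.6708 mol
n/ν for C2H4 = 0.7886/1 = 0.7886
n/ν for H2O = 0.6708/1 = 0.6708
Smallest n/ν is H2O → limiting reagent.
n(C2H5OH) = (1/1) × 0.6708 = 0.6708 mol

0.6708 mol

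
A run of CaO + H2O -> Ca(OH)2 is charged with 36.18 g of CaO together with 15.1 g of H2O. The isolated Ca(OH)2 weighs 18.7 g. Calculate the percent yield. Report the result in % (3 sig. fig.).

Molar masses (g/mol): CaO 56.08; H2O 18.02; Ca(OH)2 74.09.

39.1 %

n(CaO) = 36.18 / 56.08 = 0.6451 mol
n(H2O) = 15.10 / 18.02 = 0.8380 mol
n/ν for CaO = 0.6451/1 = 0.6451
n/ν for H2O = 0.8380/1 = 0.8380
Smallest n/ν is CaO → limiting reagent.
theoretical n(Ca(OH)2) = (1/1) × 0.6451 = 0.6451 mol → 47.80 g
% yield = 18.7 / 47.80 × 100 = 39.12 %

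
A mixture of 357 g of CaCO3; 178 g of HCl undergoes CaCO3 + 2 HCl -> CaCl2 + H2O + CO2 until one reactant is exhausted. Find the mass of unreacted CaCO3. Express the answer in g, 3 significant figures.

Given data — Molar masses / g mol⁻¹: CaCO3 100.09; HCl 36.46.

113 g

n(CaCO3) = 357.0 / 100.09 = 3.567 mol
n(HCl) = 178.0 / 36.46 = 4.882 mol
n/ν → CaCO3: 3.567, HCl: 2.441; HCl is limiting.
CaCO3 consumed = (1/2) × 4.882 = 2.441 mol
CaCO3 remaining = 3.567 − 2.441 = 1.126 mol
mass = 1.126 × 100.09 = 112.7 g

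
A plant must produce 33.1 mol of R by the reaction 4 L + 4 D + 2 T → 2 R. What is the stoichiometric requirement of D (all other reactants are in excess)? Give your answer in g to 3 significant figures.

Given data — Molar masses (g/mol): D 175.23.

n(R) = 33.10 mol
n(D) = (4/2) × 33.10 = 66.20 mol
mass = 66.20 × 175.23 = 11600 g

11600 g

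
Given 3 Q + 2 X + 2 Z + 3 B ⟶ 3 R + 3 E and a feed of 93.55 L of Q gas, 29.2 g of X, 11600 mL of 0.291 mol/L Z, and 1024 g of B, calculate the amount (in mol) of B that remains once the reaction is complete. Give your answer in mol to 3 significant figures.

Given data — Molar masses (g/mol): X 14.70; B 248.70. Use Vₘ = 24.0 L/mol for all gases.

n(Q) = 93.55 / 24.0 = 3.898 mol
n(X) = 29.20 / 14.70 = 1.986 mol
n(Z) = 0.291 × 11600/1000 = 3.376 mol
n(B) = 1024 / 248.70 = 4.117 mol
n/ν → Q: 1.299, X: 0.9930, Z: 1.688, B: 1.372; X is limiting.
B consumed = (3/2) × 1.986 = 2.979 mol
B remaining = 4.117 − 2.979 = 1.138 mol

1.14 mol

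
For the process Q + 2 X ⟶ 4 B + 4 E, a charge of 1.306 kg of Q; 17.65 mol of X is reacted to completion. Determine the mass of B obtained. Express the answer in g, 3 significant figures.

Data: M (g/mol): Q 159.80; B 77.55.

2540 g

n(Q) = 1.306×1000 / 159.80 = 8.173 mol
n(X) = 17.65 mol
n/ν → Q: 8.173, X: 8.825; Q is limiting.
n(B) = (4/1) × 8.173 = 32.69 mol
mass = 32.69 × 77.55 = 2535 g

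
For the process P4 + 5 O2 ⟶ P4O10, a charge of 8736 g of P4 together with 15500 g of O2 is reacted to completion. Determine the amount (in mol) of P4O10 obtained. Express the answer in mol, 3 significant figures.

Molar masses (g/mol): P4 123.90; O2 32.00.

70.5 mol

n(P4) = 8736 / 123.90 = 70.51 mol
n(O2) = 15500 / 32.00 = 484.4 mol
n/ν → P4: 70.51, O2: 96.88; P4 is limiting.
n(P4O10) = (1/1) × 70.51 = 70.51 mol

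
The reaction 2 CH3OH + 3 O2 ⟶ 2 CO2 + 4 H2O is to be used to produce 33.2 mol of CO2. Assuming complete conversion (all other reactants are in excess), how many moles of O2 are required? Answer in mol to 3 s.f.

49.8 mol

n(CO2) = 33.20 mol
n(O2) = (3/2) × 33.20 = 49.80 mol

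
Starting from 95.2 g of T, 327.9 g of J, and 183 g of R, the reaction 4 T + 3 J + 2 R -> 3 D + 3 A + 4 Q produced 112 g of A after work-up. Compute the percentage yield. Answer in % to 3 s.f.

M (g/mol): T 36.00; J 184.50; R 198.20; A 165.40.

n(T) = 95.20 / 36.00 = 2.644 mol
n(J) = 327.9 / 184.50 = 1.777 mol
n(R) = 183.0 / 198.20 = 0.9233 mol
n/ν → T: 0.6610, J: 0.5923, R: 0.4617; R is limiting.
theoretical n(A) = (3/2) × 0.9233 = 1.385 mol → 229.1 g
% yield = 112 / 229.1 × 100 = 48.89 %

48.9 %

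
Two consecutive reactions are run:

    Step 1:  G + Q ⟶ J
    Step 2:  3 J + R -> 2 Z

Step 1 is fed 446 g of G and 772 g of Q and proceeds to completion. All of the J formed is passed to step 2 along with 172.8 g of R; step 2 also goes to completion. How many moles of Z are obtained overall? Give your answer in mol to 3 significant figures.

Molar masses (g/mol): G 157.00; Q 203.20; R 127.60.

1.89 mol

Step 1:
n(G) = 446.0 / 157.00 = 2.841 mol
n(Q) = 772.0 / 203.20 = 3.799 mol
n/ν for G = 2.841/1 = 2.841
n/ν for Q = 3.799/1 = 3.799
Smallest n/ν is G → limiting reagent.
n(J) produced = (1/1) × 2.841 = 2.841 mol
Step 2:
n(J) available = 2.841 mol
n(R) = 172.8 / 127.60 = 1.354 mol
n/ν for J = 2.841/3 = 0.9470
n/ν for R = 1.354/1 = 1.354
Smallest n/ν is J → limiting reagent.
n(Z) = (2/3) × 2.841 = 1.894 mol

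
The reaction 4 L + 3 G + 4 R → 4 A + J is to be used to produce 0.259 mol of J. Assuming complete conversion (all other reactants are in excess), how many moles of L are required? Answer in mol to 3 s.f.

n(J) = 0.2590 mol
n(L) = (4/1) × 0.2590 = 1.036 mol

1.04 mol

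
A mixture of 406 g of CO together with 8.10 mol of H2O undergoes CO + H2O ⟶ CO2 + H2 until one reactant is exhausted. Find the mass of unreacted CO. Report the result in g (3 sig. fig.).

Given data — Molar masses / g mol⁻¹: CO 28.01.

n(CO) = 406.0 / 28.01 = 14.49 mol
n(H2O) = 8.100 mol
n/ν for CO = 14.49/1 = 14.49
n/ν for H2O = 8.100/1 = 8.100
Smallest n/ν is H2O → limiting reagent.
CO consumed = (1/1) × 8.100 = 8.100 mol
CO remaining = 14.49 − 8.100 = 6.390 mol
mass = 6.390 × 28.01 = 179.0 g

179 g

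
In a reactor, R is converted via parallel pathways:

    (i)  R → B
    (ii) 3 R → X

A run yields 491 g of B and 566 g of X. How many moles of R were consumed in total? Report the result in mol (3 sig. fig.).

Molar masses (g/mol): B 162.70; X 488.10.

n(B) = 491 / 162.70 = 3.018 mol
n(X) = 566 / 488.10 = 1.160 mol
n(R) via (i) = (1/1)×3.018 = 3.018 mol
n(R) via (ii) = (3/1)×1.160 = 3.480 mol
total n(R) = 3.018 + 3.480 = 6.498 mol

6.50 mol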